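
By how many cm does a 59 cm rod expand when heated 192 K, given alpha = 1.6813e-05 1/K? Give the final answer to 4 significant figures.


dL = L0 * alpha * dT
dL = 59 * 1.6813e-05 * 192
dL = 0.1905 cm


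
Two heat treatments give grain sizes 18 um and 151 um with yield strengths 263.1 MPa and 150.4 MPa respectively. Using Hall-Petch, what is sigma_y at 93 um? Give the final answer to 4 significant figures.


sigma_y = sigma0 + k / sqrt(d)
1/sqrt(d1) = 1/sqrt(1.8e-05) = 235.702;  1/sqrt(d2) = 81.3788
k = (sigma1 - sigma2) / (1/sqrt(d1) - 1/sqrt(d2)) = (263.1 - 150.4) / (235.702 - 81.3788) = 0.730285 MPa*m^0.5
sigma0 = sigma1 - k/sqrt(d1) = 263.1 - 0.730285*235.702 = 90.9703 MPa
sigma_y(d3) = 90.9703 + 0.730285 / sqrt(9.3e-05) = 166.7 MPa


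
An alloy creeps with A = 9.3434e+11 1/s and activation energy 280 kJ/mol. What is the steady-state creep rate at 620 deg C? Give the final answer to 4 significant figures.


rate = A * exp(-Q / (R*T))
T = 620 + 273.15 = 893.15 K
rate = 9.3434e+11 * exp(-280e3 / (8.314 * 893.15))
rate = 3.931e-05 1/s


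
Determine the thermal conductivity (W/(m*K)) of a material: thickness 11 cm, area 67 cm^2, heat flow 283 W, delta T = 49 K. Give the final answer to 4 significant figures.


k = Q*L / (A*dT)
L = 0.11 m, A = 6.7e-03 m^2
k = 283 * 0.11 / (6.7e-03 * 49)
k = 94.82 W/(m*K)


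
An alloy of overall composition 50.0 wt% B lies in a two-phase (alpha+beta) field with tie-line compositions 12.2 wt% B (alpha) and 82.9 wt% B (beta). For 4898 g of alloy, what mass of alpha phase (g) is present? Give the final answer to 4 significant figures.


f_alpha = (C_beta - C0) / (C_beta - C_alpha)
f_alpha = (82.9 - 50.0) / (82.9 - 12.2) = 0.465347
m_alpha = f_alpha * m_total = 0.465347 * 4898 = 2279 g


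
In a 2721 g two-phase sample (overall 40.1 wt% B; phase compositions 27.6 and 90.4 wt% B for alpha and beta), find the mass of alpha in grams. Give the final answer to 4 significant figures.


f_alpha = (C_beta - C0) / (C_beta - C_alpha)
f_alpha = (90.4 - 40.1) / (90.4 - 27.6) = 0.800955
m_alpha = f_alpha * m_total = 0.800955 * 2721 = 2179 g


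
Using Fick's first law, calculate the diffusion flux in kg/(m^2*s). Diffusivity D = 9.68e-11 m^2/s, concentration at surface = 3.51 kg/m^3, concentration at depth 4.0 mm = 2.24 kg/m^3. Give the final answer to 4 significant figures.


J = -D * (dC/dx) = D * (C1 - C2) / dx
J = 9.68e-11 * (3.51 - 2.24) / 4e-03
J = 3.073e-08 kg/(m^2*s)


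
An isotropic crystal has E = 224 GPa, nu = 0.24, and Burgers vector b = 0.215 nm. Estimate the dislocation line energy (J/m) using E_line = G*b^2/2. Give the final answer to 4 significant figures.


Step 1: G = E / (2*(1+nu))
G = 224 / (2*(1+0.24)) = 90.3226 GPa = 9.03226e+10 Pa
Step 2: E_line = G*b^2/2
b = 0.215 nm = 2.15e-10 m
E_line = 0.5 * 9.03226e+10 * (2.15e-10)^2 = 2.088e-09 J/m


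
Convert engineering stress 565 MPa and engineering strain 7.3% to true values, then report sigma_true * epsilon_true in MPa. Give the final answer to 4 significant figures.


sigma_true = sigma_eng * (1 + epsilon_eng)
sigma_true = 565 * (1 + 0.073) = 606.245 MPa
epsilon_true = ln(1 + epsilon_eng)
epsilon_true = ln(1 + 0.073) = 0.0704585
sigma_true * epsilon_true = 606.245 * 0.0704585 = 42.72 MPa


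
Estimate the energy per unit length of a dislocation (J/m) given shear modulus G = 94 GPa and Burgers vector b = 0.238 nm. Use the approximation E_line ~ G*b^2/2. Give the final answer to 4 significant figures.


E = G*b^2/2
b = 0.238 nm = 2.38e-10 m
G = 94 GPa = 9.4e+10 Pa
E = 0.5 * 9.4e+10 * (2.38e-10)^2
E = 2.662e-09 J/m


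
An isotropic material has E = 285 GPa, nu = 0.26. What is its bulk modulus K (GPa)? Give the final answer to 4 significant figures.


K = E / (3*(1-2*nu))
K = 285 / (3*(1-2*0.26))
K = 197.9 GPa


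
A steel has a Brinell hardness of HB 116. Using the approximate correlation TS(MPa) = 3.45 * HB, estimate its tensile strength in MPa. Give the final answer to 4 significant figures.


TS (MPa) = 3.45 * HB
TS = 3.45 * 116
TS = 400.2 MPa


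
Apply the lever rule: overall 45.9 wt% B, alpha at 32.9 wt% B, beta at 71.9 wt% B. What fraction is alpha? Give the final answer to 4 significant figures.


f_alpha = (C_beta - C0) / (C_beta - C_alpha)
f_alpha = (71.9 - 45.9) / (71.9 - 32.9)
f_alpha = 0.6667


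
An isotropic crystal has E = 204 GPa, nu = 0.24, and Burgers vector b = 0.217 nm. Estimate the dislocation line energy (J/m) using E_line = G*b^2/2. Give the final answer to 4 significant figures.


Step 1: G = E / (2*(1+nu))
G = 204 / (2*(1+0.24)) = 82.2581 GPa = 8.22581e+10 Pa
Step 2: E_line = G*b^2/2
b = 0.217 nm = 2.17e-10 m
E_line = 0.5 * 8.22581e+10 * (2.17e-10)^2 = 1.937e-09 J/m


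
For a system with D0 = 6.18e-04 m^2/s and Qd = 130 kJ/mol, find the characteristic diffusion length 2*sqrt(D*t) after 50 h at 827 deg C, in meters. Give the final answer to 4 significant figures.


Step 1: D = D0 * exp(-Qd/(R*T))
T = 1100.15 K
D = 6.18e-04 * exp(-130e3 / (8.314 * 1100.15)) = 4.15358e-10 m^2/s
Step 2: L = 2*sqrt(D*t)
t = 50 h = 180000 s
L = 2*sqrt(4.15358e-10 * 180000) = 0.01729 m


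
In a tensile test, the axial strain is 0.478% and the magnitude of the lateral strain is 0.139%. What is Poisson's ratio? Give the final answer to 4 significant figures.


nu = -epsilon_lat / epsilon_axial
Lateral strain is contraction (negative), so using magnitudes:
nu = 0.139 / 0.478
nu = 0.2908


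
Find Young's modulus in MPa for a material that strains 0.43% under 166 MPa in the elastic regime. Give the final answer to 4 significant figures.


E = sigma / epsilon
epsilon = 0.43% = 4.3e-03
E = 166 / 4.3e-03
E = 38600 MPa


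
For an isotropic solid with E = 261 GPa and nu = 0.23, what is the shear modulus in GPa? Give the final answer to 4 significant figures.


G = E / (2*(1+nu))
G = 261 / (2*(1+0.23))
G = 106.1 GPa


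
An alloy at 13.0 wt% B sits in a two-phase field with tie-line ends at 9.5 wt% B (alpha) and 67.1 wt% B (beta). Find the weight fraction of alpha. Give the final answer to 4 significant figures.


f_alpha = (C_beta - C0) / (C_beta - C_alpha)
f_alpha = (67.1 - 13.0) / (67.1 - 9.5)
f_alpha = 0.9392


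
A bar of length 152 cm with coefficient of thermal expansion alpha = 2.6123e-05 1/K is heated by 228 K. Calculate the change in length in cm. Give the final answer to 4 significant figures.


dL = L0 * alpha * dT
dL = 152 * 2.6123e-05 * 228
dL = 0.9053 cm


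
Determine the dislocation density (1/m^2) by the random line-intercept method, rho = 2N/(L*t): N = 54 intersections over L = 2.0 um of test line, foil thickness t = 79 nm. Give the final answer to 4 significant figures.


rho = 2N / (L * t)
L = 2.0 um = 2e-06 m, t = 79 nm = 7.9e-08 m
rho = 2 * 54 / (2e-06 * 7.9e-08)
rho = 6.835e+14 1/m^2


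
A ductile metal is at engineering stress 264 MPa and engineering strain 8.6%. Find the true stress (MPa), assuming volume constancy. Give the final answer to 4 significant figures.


sigma_true = sigma_eng * (1 + epsilon_eng)
sigma_true = 264 * (1 + 0.086)
sigma_true = 286.7 MPa


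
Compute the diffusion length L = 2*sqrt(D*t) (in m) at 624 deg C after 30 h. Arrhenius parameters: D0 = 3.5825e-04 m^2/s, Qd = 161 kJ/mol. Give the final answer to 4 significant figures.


Step 1: D = D0 * exp(-Qd/(R*T))
T = 897.15 K
D = 3.5825e-04 * exp(-161e3 / (8.314 * 897.15)) = 1.51345e-13 m^2/s
Step 2: L = 2*sqrt(D*t)
t = 30 h = 108000 s
L = 2*sqrt(1.51345e-13 * 108000) = 2.557e-04 m


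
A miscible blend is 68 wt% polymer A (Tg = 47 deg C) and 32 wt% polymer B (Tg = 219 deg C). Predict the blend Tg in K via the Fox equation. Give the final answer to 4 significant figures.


1/Tg = w1/Tg1 + w2/Tg2 (in Kelvin)
Tg1 = 320.15 K, Tg2 = 492.15 K
1/Tg = 0.68/320.15 + 0.32/492.15
Tg = 360.5 K


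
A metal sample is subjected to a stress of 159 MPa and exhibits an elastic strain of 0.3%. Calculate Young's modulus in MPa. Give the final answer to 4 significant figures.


E = sigma / epsilon
epsilon = 0.3% = 3e-03
E = 159 / 3e-03
E = 53000 MPa


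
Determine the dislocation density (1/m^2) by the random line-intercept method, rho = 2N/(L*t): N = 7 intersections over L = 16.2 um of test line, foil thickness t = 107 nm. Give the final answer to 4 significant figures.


rho = 2N / (L * t)
L = 16.2 um = 1.62e-05 m, t = 107 nm = 1.07e-07 m
rho = 2 * 7 / (1.62e-05 * 1.07e-07)
rho = 8.077e+12 1/m^2


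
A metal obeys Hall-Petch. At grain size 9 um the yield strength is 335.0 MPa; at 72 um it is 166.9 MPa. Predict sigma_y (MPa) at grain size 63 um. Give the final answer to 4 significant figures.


sigma_y = sigma0 + k / sqrt(d)
1/sqrt(d1) = 1/sqrt(9e-06) = 333.333;  1/sqrt(d2) = 117.851
k = (sigma1 - sigma2) / (1/sqrt(d1) - 1/sqrt(d2)) = (335.0 - 166.9) / (333.333 - 117.851) = 0.780111 MPa*m^0.5
sigma0 = sigma1 - k/sqrt(d1) = 335.0 - 0.780111*333.333 = 74.9631 MPa
sigma_y(d3) = 74.9631 + 0.780111 / sqrt(6.3e-05) = 173.2 MPa


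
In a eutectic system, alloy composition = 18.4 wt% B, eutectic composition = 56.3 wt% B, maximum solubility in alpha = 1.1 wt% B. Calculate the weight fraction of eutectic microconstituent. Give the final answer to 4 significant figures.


f_primary = (C_e - C0) / (C_e - C_alpha_max)
f_primary = (56.3 - 18.4) / (56.3 - 1.1)
f_primary = 0.686594
f_eutectic = 1 - 0.686594 = 0.3134


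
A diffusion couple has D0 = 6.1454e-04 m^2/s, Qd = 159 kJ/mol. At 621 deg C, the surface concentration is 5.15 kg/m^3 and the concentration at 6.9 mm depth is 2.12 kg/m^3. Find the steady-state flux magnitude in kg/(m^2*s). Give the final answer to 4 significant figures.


Step 1: D = D0 * exp(-Qd/(R*T))
T = 621 + 273.15 = 894.15 K
D = 6.1454e-04 * exp(-159e3 / (8.314 * 894.15)) = 3.16024e-13 m^2/s
Step 2: J = D * (C1 - C2) / dx
J = 3.16024e-13 * (5.15 - 2.12) / 6.9e-03
J = 1.388e-10 kg/(m^2*s)


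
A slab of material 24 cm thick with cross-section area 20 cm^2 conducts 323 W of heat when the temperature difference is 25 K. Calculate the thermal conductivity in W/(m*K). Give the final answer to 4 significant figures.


k = Q*L / (A*dT)
L = 0.24 m, A = 2e-03 m^2
k = 323 * 0.24 / (2e-03 * 25)
k = 1550 W/(m*K)


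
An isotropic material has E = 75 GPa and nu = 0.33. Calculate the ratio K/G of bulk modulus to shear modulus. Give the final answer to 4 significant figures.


G = E / (2*(1+nu))
G = 75 / (2*(1+0.33)) = 28.1955 GPa
K = E / (3*(1-2*nu))
K = 75 / (3*(1-2*0.33)) = 73.5294 GPa
K/G = 73.5294 / 28.1955 = 2.608


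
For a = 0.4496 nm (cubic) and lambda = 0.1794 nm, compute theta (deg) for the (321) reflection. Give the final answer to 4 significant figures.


d = a / sqrt(h^2+k^2+l^2)
d = 0.4496 / sqrt(14) = 0.120161 nm
lambda = 2*d*sin(theta)  =>  sin(theta) = lambda / (2*d)
sin(theta) = 0.1794 / (2 * 0.120161) = 0.746501
theta = 48.29 deg


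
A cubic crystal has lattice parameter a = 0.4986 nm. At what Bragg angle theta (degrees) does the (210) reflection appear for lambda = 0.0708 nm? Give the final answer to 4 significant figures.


d = a / sqrt(h^2+k^2+l^2)
d = 0.4986 / sqrt(5) = 0.222981 nm
lambda = 2*d*sin(theta)  =>  sin(theta) = lambda / (2*d)
sin(theta) = 0.0708 / (2 * 0.222981) = 0.158758
theta = 9.135 deg


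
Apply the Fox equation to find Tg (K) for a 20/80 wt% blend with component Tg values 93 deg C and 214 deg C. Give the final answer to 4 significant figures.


1/Tg = w1/Tg1 + w2/Tg2 (in Kelvin)
Tg1 = 366.15 K, Tg2 = 487.15 K
1/Tg = 0.2/366.15 + 0.8/487.15
Tg = 456.9 K


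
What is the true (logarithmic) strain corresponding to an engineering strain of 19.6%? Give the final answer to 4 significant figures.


epsilon_true = ln(1 + epsilon_eng)
epsilon_true = ln(1 + 0.196)
epsilon_true = 0.179


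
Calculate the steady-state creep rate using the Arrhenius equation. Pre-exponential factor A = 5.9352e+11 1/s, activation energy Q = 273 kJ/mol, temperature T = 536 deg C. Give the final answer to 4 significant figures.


rate = A * exp(-Q / (R*T))
T = 536 + 273.15 = 809.15 K
rate = 5.9352e+11 * exp(-273e3 / (8.314 * 809.15))
rate = 1.41e-06 1/s


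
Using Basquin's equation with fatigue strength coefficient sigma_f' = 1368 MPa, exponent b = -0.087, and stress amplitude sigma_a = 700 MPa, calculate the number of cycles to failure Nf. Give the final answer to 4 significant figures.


sigma_a = sigma_f' * (2*Nf)^b
2*Nf = (sigma_a / sigma_f')^(1/b)
2*Nf = (700 / 1368)^(1/-0.087)
2*Nf = 2211.52
Nf = 1106 cycles


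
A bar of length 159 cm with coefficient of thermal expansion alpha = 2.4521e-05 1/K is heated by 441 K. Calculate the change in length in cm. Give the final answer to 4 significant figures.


dL = L0 * alpha * dT
dL = 159 * 2.4521e-05 * 441
dL = 1.719 cm


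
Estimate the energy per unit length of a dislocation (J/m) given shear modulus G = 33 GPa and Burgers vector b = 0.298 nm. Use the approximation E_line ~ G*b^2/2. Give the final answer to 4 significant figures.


E = G*b^2/2
b = 0.298 nm = 2.98e-10 m
G = 33 GPa = 3.3e+10 Pa
E = 0.5 * 3.3e+10 * (2.98e-10)^2
E = 1.465e-09 J/m


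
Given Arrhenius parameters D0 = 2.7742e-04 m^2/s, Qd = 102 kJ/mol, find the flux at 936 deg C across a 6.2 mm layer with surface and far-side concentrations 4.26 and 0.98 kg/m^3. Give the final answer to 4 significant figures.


Step 1: D = D0 * exp(-Qd/(R*T))
T = 936 + 273.15 = 1209.15 K
D = 2.7742e-04 * exp(-102e3 / (8.314 * 1209.15)) = 1.08801e-08 m^2/s
Step 2: J = D * (C1 - C2) / dx
J = 1.08801e-08 * (4.26 - 0.98) / 6.2e-03
J = 5.756e-06 kg/(m^2*s)


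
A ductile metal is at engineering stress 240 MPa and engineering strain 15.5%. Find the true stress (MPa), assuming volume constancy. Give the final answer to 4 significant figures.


sigma_true = sigma_eng * (1 + epsilon_eng)
sigma_true = 240 * (1 + 0.155)
sigma_true = 277.2 MPa


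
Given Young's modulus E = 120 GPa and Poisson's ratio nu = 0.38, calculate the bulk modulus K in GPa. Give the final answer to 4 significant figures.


K = E / (3*(1-2*nu))
K = 120 / (3*(1-2*0.38))
K = 166.7 GPa


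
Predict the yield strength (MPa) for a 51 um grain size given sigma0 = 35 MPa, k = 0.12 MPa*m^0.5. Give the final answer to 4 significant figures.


sigma_y = sigma0 + k / sqrt(d)
d = 51 um = 5.1e-05 m
sigma_y = 35 + 0.12 / sqrt(5.1e-05)
sigma_y = 51.8 MPa


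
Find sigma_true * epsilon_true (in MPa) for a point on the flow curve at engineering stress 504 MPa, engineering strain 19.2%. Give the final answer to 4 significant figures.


sigma_true = sigma_eng * (1 + epsilon_eng)
sigma_true = 504 * (1 + 0.192) = 600.768 MPa
epsilon_true = ln(1 + epsilon_eng)
epsilon_true = ln(1 + 0.192) = 0.175633
sigma_true * epsilon_true = 600.768 * 0.175633 = 105.5 MPa


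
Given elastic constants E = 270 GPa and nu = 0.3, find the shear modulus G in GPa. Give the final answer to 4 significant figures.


G = E / (2*(1+nu))
G = 270 / (2*(1+0.3))
G = 103.8 GPa


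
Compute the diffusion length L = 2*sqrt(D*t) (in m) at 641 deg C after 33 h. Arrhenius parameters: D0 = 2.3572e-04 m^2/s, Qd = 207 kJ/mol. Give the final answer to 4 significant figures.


Step 1: D = D0 * exp(-Qd/(R*T))
T = 914.15 K
D = 2.3572e-04 * exp(-207e3 / (8.314 * 914.15)) = 3.49917e-16 m^2/s
Step 2: L = 2*sqrt(D*t)
t = 33 h = 118800 s
L = 2*sqrt(3.49917e-16 * 118800) = 1.289e-05 m


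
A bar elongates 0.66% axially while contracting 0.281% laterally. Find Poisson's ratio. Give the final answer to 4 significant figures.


nu = -epsilon_lat / epsilon_axial
Lateral strain is contraction (negative), so using magnitudes:
nu = 0.281 / 0.66
nu = 0.4258


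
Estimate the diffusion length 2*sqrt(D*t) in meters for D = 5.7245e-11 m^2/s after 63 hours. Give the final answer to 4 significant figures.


t = 63 hr = 226800 s
Diffusion length = 2*sqrt(D*t)
= 2*sqrt(5.7245e-11 * 226800)
= 7.206e-03 m


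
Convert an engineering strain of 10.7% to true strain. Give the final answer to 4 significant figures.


epsilon_true = ln(1 + epsilon_eng)
epsilon_true = ln(1 + 0.107)
epsilon_true = 0.1017


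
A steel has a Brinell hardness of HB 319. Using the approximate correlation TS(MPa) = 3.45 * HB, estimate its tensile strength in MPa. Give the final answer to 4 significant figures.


TS (MPa) = 3.45 * HB
TS = 3.45 * 319
TS = 1101 MPa


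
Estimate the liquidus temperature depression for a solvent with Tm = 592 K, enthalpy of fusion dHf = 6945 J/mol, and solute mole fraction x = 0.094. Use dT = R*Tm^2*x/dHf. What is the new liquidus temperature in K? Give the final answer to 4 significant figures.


dT = R*Tm^2*x / dHf
dT = 8.314 * 592^2 * 0.094 / 6945
dT = 39.4375 K
T_new = 592 - 39.4375 = 552.6 K


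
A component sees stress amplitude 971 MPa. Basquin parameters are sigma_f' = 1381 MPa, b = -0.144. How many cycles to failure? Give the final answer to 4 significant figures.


sigma_a = sigma_f' * (2*Nf)^b
2*Nf = (sigma_a / sigma_f')^(1/b)
2*Nf = (971 / 1381)^(1/-0.144)
2*Nf = 11.5431
Nf = 5.772 cycles


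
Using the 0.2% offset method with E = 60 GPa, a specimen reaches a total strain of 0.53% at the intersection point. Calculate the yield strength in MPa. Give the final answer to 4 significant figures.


Offset strain = 0.002
Elastic strain at yield = total_strain - offset = 5.3e-03 - 0.002 = 3.3e-03
sigma_y = E * elastic_strain = 60000 * 3.3e-03
sigma_y = 198 MPa


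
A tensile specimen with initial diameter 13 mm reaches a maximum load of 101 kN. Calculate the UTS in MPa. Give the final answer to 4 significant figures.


A0 = pi*(d/2)^2 = pi*(13/2)^2 = 132.732 mm^2
UTS = F_max / A0 = 101*1000 / 132.732
UTS = 760.9 MPa


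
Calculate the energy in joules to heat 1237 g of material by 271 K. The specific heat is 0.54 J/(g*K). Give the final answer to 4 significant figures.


Q = m * cp * dT
Q = 1237 * 0.54 * 271
Q = 181000 J


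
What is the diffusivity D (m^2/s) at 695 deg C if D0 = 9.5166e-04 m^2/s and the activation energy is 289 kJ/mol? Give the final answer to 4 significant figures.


D = D0 * exp(-Qd / (R*T))
T = 968.15 K
D = 9.5166e-04 * exp(-289e3 / (8.314 * 968.15))
D = 2.429e-19 m^2/s


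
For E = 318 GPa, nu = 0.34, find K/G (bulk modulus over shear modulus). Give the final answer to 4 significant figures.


G = E / (2*(1+nu))
G = 318 / (2*(1+0.34)) = 118.657 GPa
K = E / (3*(1-2*nu))
K = 318 / (3*(1-2*0.34)) = 331.25 GPa
K/G = 331.25 / 118.657 = 2.792


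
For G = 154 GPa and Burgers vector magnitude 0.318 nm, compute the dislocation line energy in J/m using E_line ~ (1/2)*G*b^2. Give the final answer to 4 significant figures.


E = G*b^2/2
b = 0.318 nm = 3.18e-10 m
G = 154 GPa = 1.54e+11 Pa
E = 0.5 * 1.54e+11 * (3.18e-10)^2
E = 7.787e-09 J/m


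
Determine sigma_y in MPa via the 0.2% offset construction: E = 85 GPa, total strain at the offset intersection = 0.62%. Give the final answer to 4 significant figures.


Offset strain = 0.002
Elastic strain at yield = total_strain - offset = 6.2e-03 - 0.002 = 4.2e-03
sigma_y = E * elastic_strain = 85000 * 4.2e-03
sigma_y = 357 MPa


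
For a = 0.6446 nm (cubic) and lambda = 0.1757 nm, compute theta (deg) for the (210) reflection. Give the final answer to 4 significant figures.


d = a / sqrt(h^2+k^2+l^2)
d = 0.6446 / sqrt(5) = 0.288274 nm
lambda = 2*d*sin(theta)  =>  sin(theta) = lambda / (2*d)
sin(theta) = 0.1757 / (2 * 0.288274) = 0.304745
theta = 17.74 deg


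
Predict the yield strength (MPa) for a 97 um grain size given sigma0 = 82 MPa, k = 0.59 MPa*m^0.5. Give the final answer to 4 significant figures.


sigma_y = sigma0 + k / sqrt(d)
d = 97 um = 9.7e-05 m
sigma_y = 82 + 0.59 / sqrt(9.7e-05)
sigma_y = 141.9 MPa


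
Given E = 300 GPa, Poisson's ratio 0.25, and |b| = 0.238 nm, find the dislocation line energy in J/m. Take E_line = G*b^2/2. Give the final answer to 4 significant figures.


Step 1: G = E / (2*(1+nu))
G = 300 / (2*(1+0.25)) = 120 GPa = 1.2e+11 Pa
Step 2: E_line = G*b^2/2
b = 0.238 nm = 2.38e-10 m
E_line = 0.5 * 1.2e+11 * (2.38e-10)^2 = 3.399e-09 J/m


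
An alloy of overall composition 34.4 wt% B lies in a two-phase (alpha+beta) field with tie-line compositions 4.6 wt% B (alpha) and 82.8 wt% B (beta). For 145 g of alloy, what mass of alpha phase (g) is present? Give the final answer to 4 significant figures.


f_alpha = (C_beta - C0) / (C_beta - C_alpha)
f_alpha = (82.8 - 34.4) / (82.8 - 4.6) = 0.618926
m_alpha = f_alpha * m_total = 0.618926 * 145 = 89.74 g


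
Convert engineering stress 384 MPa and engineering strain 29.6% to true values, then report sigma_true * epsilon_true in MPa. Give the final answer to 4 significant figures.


sigma_true = sigma_eng * (1 + epsilon_eng)
sigma_true = 384 * (1 + 0.296) = 497.664 MPa
epsilon_true = ln(1 + epsilon_eng)
epsilon_true = ln(1 + 0.296) = 0.259283
sigma_true * epsilon_true = 497.664 * 0.259283 = 129 MPa


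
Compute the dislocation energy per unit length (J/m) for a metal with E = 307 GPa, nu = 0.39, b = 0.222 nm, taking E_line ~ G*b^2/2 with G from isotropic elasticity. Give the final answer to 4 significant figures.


Step 1: G = E / (2*(1+nu))
G = 307 / (2*(1+0.39)) = 110.432 GPa = 1.10432e+11 Pa
Step 2: E_line = G*b^2/2
b = 0.222 nm = 2.22e-10 m
E_line = 0.5 * 1.10432e+11 * (2.22e-10)^2 = 2.721e-09 J/m


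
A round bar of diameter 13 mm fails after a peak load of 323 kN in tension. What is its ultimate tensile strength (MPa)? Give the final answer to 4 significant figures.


A0 = pi*(d/2)^2 = pi*(13/2)^2 = 132.732 mm^2
UTS = F_max / A0 = 323*1000 / 132.732
UTS = 2433 MPa


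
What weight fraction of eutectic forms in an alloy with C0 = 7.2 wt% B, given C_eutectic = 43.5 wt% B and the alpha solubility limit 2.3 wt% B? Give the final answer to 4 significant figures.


f_primary = (C_e - C0) / (C_e - C_alpha_max)
f_primary = (43.5 - 7.2) / (43.5 - 2.3)
f_primary = 0.881068
f_eutectic = 1 - 0.881068 = 0.1189


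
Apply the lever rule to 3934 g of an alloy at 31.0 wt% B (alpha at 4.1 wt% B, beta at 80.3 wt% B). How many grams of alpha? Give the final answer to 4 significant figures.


f_alpha = (C_beta - C0) / (C_beta - C_alpha)
f_alpha = (80.3 - 31.0) / (80.3 - 4.1) = 0.646982
m_alpha = f_alpha * m_total = 0.646982 * 3934 = 2545 g


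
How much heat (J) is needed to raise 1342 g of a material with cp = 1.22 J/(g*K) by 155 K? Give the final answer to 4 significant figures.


Q = m * cp * dT
Q = 1342 * 1.22 * 155
Q = 253800 J


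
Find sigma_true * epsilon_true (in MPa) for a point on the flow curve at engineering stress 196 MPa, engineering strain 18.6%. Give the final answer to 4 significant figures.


sigma_true = sigma_eng * (1 + epsilon_eng)
sigma_true = 196 * (1 + 0.186) = 232.456 MPa
epsilon_true = ln(1 + epsilon_eng)
epsilon_true = ln(1 + 0.186) = 0.170586
sigma_true * epsilon_true = 232.456 * 0.170586 = 39.65 MPa


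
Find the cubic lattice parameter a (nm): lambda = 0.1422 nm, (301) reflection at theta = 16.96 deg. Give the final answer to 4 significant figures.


d = lambda / (2*sin(theta))
d = 0.1422 / (2*sin(16.96 deg))
d = 0.24374 nm
a = d * sqrt(h^2+k^2+l^2) = 0.24374 * sqrt(10)
a = 0.7708 nm


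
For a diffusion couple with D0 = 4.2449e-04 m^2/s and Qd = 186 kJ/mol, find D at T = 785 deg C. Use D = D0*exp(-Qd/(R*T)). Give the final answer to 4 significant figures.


D = D0 * exp(-Qd / (R*T))
T = 1058.15 K
D = 4.2449e-04 * exp(-186e3 / (8.314 * 1058.15))
D = 2.791e-13 m^2/s


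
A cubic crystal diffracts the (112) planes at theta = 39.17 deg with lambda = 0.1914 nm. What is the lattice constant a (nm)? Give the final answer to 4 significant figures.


d = lambda / (2*sin(theta))
d = 0.1914 / (2*sin(39.17 deg))
d = 0.151514 nm
a = d * sqrt(h^2+k^2+l^2) = 0.151514 * sqrt(6)
a = 0.3711 nm


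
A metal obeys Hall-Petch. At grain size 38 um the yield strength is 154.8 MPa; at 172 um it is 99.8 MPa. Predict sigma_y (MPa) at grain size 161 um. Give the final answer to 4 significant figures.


sigma_y = sigma0 + k / sqrt(d)
1/sqrt(d1) = 1/sqrt(3.8e-05) = 162.221;  1/sqrt(d2) = 76.2493
k = (sigma1 - sigma2) / (1/sqrt(d1) - 1/sqrt(d2)) = (154.8 - 99.8) / (162.221 - 76.2493) = 0.639742 MPa*m^0.5
sigma0 = sigma1 - k/sqrt(d1) = 154.8 - 0.639742*162.221 = 51.0201 MPa
sigma_y(d3) = 51.0201 + 0.639742 / sqrt(1.61e-04) = 101.4 MPa


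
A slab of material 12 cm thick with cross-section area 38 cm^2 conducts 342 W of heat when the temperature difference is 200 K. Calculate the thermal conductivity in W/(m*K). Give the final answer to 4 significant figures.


k = Q*L / (A*dT)
L = 0.12 m, A = 3.8e-03 m^2
k = 342 * 0.12 / (3.8e-03 * 200)
k = 54 W/(m*K)


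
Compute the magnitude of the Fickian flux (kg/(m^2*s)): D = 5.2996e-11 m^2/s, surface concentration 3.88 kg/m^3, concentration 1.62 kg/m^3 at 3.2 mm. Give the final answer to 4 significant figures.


J = -D * (dC/dx) = D * (C1 - C2) / dx
J = 5.2996e-11 * (3.88 - 1.62) / 3.2e-03
J = 3.743e-08 kg/(m^2*s)


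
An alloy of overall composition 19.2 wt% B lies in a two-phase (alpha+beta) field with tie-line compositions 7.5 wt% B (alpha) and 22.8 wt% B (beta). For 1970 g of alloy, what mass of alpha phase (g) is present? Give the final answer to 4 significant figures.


f_alpha = (C_beta - C0) / (C_beta - C_alpha)
f_alpha = (22.8 - 19.2) / (22.8 - 7.5) = 0.235294
m_alpha = f_alpha * m_total = 0.235294 * 1970 = 463.5 g


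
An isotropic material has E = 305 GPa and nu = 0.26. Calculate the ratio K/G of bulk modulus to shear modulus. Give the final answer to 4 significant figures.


G = E / (2*(1+nu))
G = 305 / (2*(1+0.26)) = 121.032 GPa
K = E / (3*(1-2*nu))
K = 305 / (3*(1-2*0.26)) = 211.806 GPa
K/G = 211.806 / 121.032 = 1.75


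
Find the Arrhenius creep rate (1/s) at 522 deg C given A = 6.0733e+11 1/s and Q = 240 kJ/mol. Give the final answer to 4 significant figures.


rate = A * exp(-Q / (R*T))
T = 522 + 273.15 = 795.15 K
rate = 6.0733e+11 * exp(-240e3 / (8.314 * 795.15))
rate = 1.04e-04 1/s


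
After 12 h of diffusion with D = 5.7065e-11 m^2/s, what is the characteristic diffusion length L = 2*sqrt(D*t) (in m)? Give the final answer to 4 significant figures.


t = 12 hr = 43200 s
Diffusion length = 2*sqrt(D*t)
= 2*sqrt(5.7065e-11 * 43200)
= 3.14e-03 m


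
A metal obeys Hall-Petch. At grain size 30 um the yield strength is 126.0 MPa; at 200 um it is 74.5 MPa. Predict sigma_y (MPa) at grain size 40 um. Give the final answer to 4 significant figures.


sigma_y = sigma0 + k / sqrt(d)
1/sqrt(d1) = 1/sqrt(3e-05) = 182.574;  1/sqrt(d2) = 70.7107
k = (sigma1 - sigma2) / (1/sqrt(d1) - 1/sqrt(d2)) = (126.0 - 74.5) / (182.574 - 70.7107) = 0.460382 MPa*m^0.5
sigma0 = sigma1 - k/sqrt(d1) = 126.0 - 0.460382*182.574 = 41.946 MPa
sigma_y(d3) = 41.946 + 0.460382 / sqrt(4e-05) = 114.7 MPa


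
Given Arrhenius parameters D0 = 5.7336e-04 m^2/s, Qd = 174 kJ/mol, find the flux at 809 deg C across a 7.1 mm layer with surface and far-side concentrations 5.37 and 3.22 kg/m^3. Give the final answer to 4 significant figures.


Step 1: D = D0 * exp(-Qd/(R*T))
T = 809 + 273.15 = 1082.15 K
D = 5.7336e-04 * exp(-174e3 / (8.314 * 1082.15)) = 2.28698e-12 m^2/s
Step 2: J = D * (C1 - C2) / dx
J = 2.28698e-12 * (5.37 - 3.22) / 7.1e-03
J = 6.925e-10 kg/(m^2*s)


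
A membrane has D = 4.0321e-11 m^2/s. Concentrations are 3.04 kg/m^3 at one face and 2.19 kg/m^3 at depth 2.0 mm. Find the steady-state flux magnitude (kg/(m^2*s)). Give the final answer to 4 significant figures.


J = -D * (dC/dx) = D * (C1 - C2) / dx
J = 4.0321e-11 * (3.04 - 2.19) / 2e-03
J = 1.714e-08 kg/(m^2*s)


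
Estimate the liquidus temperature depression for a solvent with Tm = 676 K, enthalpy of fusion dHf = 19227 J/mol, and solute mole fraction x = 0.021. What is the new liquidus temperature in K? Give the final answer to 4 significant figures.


dT = R*Tm^2*x / dHf
dT = 8.314 * 676^2 * 0.021 / 19227
dT = 4.14965 K
T_new = 676 - 4.14965 = 671.9 K


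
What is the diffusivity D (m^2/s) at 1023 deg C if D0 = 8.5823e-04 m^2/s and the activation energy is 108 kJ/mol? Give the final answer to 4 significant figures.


D = D0 * exp(-Qd / (R*T))
T = 1296.15 K
D = 8.5823e-04 * exp(-108e3 / (8.314 * 1296.15))
D = 3.811e-08 m^2/s


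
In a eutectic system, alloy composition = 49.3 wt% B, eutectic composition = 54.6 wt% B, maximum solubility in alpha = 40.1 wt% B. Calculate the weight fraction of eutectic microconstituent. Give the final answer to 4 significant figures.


f_primary = (C_e - C0) / (C_e - C_alpha_max)
f_primary = (54.6 - 49.3) / (54.6 - 40.1)
f_primary = 0.365517
f_eutectic = 1 - 0.365517 = 0.6345


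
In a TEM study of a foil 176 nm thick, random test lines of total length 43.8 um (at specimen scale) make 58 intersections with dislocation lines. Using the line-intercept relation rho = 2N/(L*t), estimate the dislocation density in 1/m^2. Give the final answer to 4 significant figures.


rho = 2N / (L * t)
L = 43.8 um = 4.38e-05 m, t = 176 nm = 1.76e-07 m
rho = 2 * 58 / (4.38e-05 * 1.76e-07)
rho = 1.505e+13 1/m^2


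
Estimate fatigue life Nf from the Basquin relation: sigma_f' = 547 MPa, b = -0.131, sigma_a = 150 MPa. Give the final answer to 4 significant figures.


sigma_a = sigma_f' * (2*Nf)^b
2*Nf = (sigma_a / sigma_f')^(1/b)
2*Nf = (150 / 547)^(1/-0.131)
2*Nf = 19466.3
Nf = 9733 cycles


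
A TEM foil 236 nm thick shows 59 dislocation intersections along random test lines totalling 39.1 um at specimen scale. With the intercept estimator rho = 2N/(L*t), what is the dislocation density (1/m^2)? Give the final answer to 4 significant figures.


rho = 2N / (L * t)
L = 39.1 um = 3.91e-05 m, t = 236 nm = 2.36e-07 m
rho = 2 * 59 / (3.91e-05 * 2.36e-07)
rho = 1.279e+13 1/m^2


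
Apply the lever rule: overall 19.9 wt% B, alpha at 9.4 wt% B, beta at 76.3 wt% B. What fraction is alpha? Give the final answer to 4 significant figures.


f_alpha = (C_beta - C0) / (C_beta - C_alpha)
f_alpha = (76.3 - 19.9) / (76.3 - 9.4)
f_alpha = 0.843


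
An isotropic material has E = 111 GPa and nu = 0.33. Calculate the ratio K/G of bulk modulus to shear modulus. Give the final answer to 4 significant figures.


G = E / (2*(1+nu))
G = 111 / (2*(1+0.33)) = 41.7293 GPa
K = E / (3*(1-2*nu))
K = 111 / (3*(1-2*0.33)) = 108.824 GPa
K/G = 108.824 / 41.7293 = 2.608


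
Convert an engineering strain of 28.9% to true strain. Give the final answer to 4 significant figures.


epsilon_true = ln(1 + epsilon_eng)
epsilon_true = ln(1 + 0.289)
epsilon_true = 0.2539


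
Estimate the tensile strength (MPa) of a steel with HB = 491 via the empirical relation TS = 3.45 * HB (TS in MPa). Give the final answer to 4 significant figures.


TS (MPa) = 3.45 * HB
TS = 3.45 * 491
TS = 1694 MPa


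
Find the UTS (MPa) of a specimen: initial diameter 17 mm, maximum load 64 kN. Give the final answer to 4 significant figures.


A0 = pi*(d/2)^2 = pi*(17/2)^2 = 226.98 mm^2
UTS = F_max / A0 = 64*1000 / 226.98
UTS = 282 MPa


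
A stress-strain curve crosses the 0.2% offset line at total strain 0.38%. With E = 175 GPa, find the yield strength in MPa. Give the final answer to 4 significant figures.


Offset strain = 0.002
Elastic strain at yield = total_strain - offset = 3.8e-03 - 0.002 = 1.8e-03
sigma_y = E * elastic_strain = 175000 * 1.8e-03
sigma_y = 315 MPa


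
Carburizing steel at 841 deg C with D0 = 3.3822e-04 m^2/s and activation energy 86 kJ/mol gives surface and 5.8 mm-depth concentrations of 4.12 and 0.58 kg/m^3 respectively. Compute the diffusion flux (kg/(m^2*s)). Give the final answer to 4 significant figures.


Step 1: D = D0 * exp(-Qd/(R*T))
T = 841 + 273.15 = 1114.15 K
D = 3.3822e-04 * exp(-86e3 / (8.314 * 1114.15)) = 3.14138e-08 m^2/s
Step 2: J = D * (C1 - C2) / dx
J = 3.14138e-08 * (4.12 - 0.58) / 5.8e-03
J = 1.917e-05 kg/(m^2*s)


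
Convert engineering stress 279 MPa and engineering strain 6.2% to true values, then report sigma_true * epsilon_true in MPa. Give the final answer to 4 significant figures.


sigma_true = sigma_eng * (1 + epsilon_eng)
sigma_true = 279 * (1 + 0.062) = 296.298 MPa
epsilon_true = ln(1 + epsilon_eng)
epsilon_true = ln(1 + 0.062) = 0.0601539
sigma_true * epsilon_true = 296.298 * 0.0601539 = 17.82 MPa


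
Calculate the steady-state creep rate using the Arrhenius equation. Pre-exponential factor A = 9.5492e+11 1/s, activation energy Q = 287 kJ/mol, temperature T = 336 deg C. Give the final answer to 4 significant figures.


rate = A * exp(-Q / (R*T))
T = 336 + 273.15 = 609.15 K
rate = 9.5492e+11 * exp(-287e3 / (8.314 * 609.15))
rate = 2.338e-13 1/s


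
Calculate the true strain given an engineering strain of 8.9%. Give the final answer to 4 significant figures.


epsilon_true = ln(1 + epsilon_eng)
epsilon_true = ln(1 + 0.089)
epsilon_true = 0.08526


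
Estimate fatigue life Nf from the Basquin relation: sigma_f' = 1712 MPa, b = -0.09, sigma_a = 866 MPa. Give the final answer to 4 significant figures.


sigma_a = sigma_f' * (2*Nf)^b
2*Nf = (sigma_a / sigma_f')^(1/b)
2*Nf = (866 / 1712)^(1/-0.09)
2*Nf = 1944.16
Nf = 972.1 cycles


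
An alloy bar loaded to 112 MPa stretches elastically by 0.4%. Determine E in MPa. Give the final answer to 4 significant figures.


E = sigma / epsilon
epsilon = 0.4% = 4e-03
E = 112 / 4e-03
E = 28000 MPa


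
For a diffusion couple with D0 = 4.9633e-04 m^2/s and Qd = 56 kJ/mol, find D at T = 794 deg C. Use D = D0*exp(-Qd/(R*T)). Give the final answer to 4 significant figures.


D = D0 * exp(-Qd / (R*T))
T = 1067.15 K
D = 4.9633e-04 * exp(-56e3 / (8.314 * 1067.15))
D = 9.007e-07 m^2/s


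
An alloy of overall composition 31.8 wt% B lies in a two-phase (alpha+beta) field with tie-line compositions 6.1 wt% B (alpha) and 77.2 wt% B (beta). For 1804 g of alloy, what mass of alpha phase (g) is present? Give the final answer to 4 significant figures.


f_alpha = (C_beta - C0) / (C_beta - C_alpha)
f_alpha = (77.2 - 31.8) / (77.2 - 6.1) = 0.638537
m_alpha = f_alpha * m_total = 0.638537 * 1804 = 1152 g


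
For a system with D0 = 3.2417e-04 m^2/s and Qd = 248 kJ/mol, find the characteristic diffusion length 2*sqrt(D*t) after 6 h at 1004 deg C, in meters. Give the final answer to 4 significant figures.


Step 1: D = D0 * exp(-Qd/(R*T))
T = 1277.15 K
D = 3.2417e-04 * exp(-248e3 / (8.314 * 1277.15)) = 2.33003e-14 m^2/s
Step 2: L = 2*sqrt(D*t)
t = 6 h = 21600 s
L = 2*sqrt(2.33003e-14 * 21600) = 4.487e-05 m


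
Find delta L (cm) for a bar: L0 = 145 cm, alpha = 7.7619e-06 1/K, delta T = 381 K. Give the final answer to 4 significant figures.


dL = L0 * alpha * dT
dL = 145 * 7.7619e-06 * 381
dL = 0.4288 cm


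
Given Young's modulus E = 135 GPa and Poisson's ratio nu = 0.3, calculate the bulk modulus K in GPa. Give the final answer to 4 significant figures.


K = E / (3*(1-2*nu))
K = 135 / (3*(1-2*0.3))
K = 112.5 GPa


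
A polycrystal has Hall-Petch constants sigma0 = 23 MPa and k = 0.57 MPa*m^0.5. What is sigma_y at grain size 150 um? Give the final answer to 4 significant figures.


sigma_y = sigma0 + k / sqrt(d)
d = 150 um = 1.5e-04 m
sigma_y = 23 + 0.57 / sqrt(1.5e-04)
sigma_y = 69.54 MPa


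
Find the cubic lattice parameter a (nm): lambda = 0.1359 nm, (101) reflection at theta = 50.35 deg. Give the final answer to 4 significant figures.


d = lambda / (2*sin(theta))
d = 0.1359 / (2*sin(50.35 deg))
d = 0.0882517 nm
a = d * sqrt(h^2+k^2+l^2) = 0.0882517 * sqrt(2)
a = 0.1248 nm


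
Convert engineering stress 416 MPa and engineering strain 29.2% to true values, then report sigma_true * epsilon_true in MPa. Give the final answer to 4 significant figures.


sigma_true = sigma_eng * (1 + epsilon_eng)
sigma_true = 416 * (1 + 0.292) = 537.472 MPa
epsilon_true = ln(1 + epsilon_eng)
epsilon_true = ln(1 + 0.292) = 0.256191
sigma_true * epsilon_true = 537.472 * 0.256191 = 137.7 MPa


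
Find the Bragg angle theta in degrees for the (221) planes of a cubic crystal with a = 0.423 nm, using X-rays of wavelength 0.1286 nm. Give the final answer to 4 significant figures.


d = a / sqrt(h^2+k^2+l^2)
d = 0.423 / sqrt(9) = 0.141 nm
lambda = 2*d*sin(theta)  =>  sin(theta) = lambda / (2*d)
sin(theta) = 0.1286 / (2 * 0.141) = 0.456028
theta = 27.13 deg


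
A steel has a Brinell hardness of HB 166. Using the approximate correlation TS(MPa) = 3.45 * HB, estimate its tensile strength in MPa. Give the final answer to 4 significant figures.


TS (MPa) = 3.45 * HB
TS = 3.45 * 166
TS = 572.7 MPa


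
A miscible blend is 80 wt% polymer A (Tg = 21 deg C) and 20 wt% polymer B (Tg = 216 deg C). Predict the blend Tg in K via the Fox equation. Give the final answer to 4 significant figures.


1/Tg = w1/Tg1 + w2/Tg2 (in Kelvin)
Tg1 = 294.15 K, Tg2 = 489.15 K
1/Tg = 0.8/294.15 + 0.2/489.15
Tg = 319.6 K


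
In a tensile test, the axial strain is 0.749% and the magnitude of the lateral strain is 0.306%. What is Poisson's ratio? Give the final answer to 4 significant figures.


nu = -epsilon_lat / epsilon_axial
Lateral strain is contraction (negative), so using magnitudes:
nu = 0.306 / 0.749
nu = 0.4085


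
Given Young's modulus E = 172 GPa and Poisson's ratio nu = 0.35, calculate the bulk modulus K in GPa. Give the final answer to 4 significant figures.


K = E / (3*(1-2*nu))
K = 172 / (3*(1-2*0.35))
K = 191.1 GPa


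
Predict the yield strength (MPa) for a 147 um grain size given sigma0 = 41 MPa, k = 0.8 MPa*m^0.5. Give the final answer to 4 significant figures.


sigma_y = sigma0 + k / sqrt(d)
d = 147 um = 1.47e-04 m
sigma_y = 41 + 0.8 / sqrt(1.47e-04)
sigma_y = 107 MPa


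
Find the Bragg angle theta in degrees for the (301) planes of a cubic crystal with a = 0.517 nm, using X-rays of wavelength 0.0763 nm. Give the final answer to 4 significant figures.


d = a / sqrt(h^2+k^2+l^2)
d = 0.517 / sqrt(10) = 0.16349 nm
lambda = 2*d*sin(theta)  =>  sin(theta) = lambda / (2*d)
sin(theta) = 0.0763 / (2 * 0.16349) = 0.233348
theta = 13.49 deg


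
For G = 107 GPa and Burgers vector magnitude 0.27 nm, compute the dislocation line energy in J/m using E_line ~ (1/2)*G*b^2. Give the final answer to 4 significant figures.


E = G*b^2/2
b = 0.27 nm = 2.7e-10 m
G = 107 GPa = 1.07e+11 Pa
E = 0.5 * 1.07e+11 * (2.7e-10)^2
E = 3.9e-09 J/m


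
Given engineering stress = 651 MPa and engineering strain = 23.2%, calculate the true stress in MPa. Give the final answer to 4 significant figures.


sigma_true = sigma_eng * (1 + epsilon_eng)
sigma_true = 651 * (1 + 0.232)
sigma_true = 802 MPa


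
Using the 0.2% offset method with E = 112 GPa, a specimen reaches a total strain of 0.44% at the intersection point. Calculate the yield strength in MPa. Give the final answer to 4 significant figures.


Offset strain = 0.002
Elastic strain at yield = total_strain - offset = 4.4e-03 - 0.002 = 2.4e-03
sigma_y = E * elastic_strain = 112000 * 2.4e-03
sigma_y = 268.8 MPa


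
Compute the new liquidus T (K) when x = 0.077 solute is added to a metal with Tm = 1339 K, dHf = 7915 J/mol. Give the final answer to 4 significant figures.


dT = R*Tm^2*x / dHf
dT = 8.314 * 1339^2 * 0.077 / 7915
dT = 145.014 K
T_new = 1339 - 145.014 = 1194 K


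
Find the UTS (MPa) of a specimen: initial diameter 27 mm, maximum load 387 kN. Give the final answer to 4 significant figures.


A0 = pi*(d/2)^2 = pi*(27/2)^2 = 572.555 mm^2
UTS = F_max / A0 = 387*1000 / 572.555
UTS = 675.9 MPa


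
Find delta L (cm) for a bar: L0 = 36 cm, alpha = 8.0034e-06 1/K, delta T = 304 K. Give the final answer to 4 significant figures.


dL = L0 * alpha * dT
dL = 36 * 8.0034e-06 * 304
dL = 0.08759 cm


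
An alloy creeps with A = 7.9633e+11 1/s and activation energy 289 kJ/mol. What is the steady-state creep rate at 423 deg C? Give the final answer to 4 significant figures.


rate = A * exp(-Q / (R*T))
T = 423 + 273.15 = 696.15 K
rate = 7.9633e+11 * exp(-289e3 / (8.314 * 696.15))
rate = 1.643e-10 1/s


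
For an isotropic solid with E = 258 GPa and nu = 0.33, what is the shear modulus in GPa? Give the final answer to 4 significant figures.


G = E / (2*(1+nu))
G = 258 / (2*(1+0.33))
G = 96.99 GPa
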